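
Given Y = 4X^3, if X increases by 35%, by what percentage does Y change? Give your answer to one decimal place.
146.0%

For Y = 4X^3:
If X → X(1 + 0.35)
Then Y → Y · (1 + 0.35)^3
     ≈ Y · 2.4604

Percentage change = ((1 + 0.35)^3 − 1) × 100% ≈ 146.0%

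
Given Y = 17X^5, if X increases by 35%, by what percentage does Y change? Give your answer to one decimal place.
348.4%

For Y = 17X^5:
If X → X(1 + 0.35)
Then Y → Y · (1 + 0.35)^5
     ≈ Y · 4.4840

Percentage change = ((1 + 0.35)^5 − 1) × 100% ≈ 348.4%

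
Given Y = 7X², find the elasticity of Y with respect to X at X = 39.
Elasticity = 2

Elasticity = (dY/dX) · (X/Y)

dY/dX = 14·X
At X = 39: dY/dX = 546, Y = 10647

Elasticity = 546 · (39 / 10647) = 2

Interpretation: for a small percentage change in X, the percentage change in Y is approximately 2.00 times as large.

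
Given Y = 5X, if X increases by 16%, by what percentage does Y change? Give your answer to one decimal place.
16.0%

For Y = 5X:
If X → X(1 + 0.16)
Then Y → Y · (1 + 0.16)^1
     = Y · 1.1600

Percentage change = ((1 + 0.16)^1 − 1) × 100% = 16.0%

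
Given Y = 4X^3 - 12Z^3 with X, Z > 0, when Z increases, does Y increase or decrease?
Y decreases

Taking the partial derivative:
∂Y/∂Z = -36Z^2

∂Y/∂Z = -36Z^2 < 0 (assuming positive values)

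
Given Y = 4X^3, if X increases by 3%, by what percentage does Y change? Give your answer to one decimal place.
9.3%

For Y = 4X^3:
If X → X(1 + 0.03)
Then Y → Y · (1 + 0.03)^3
     ≈ Y · 1.0927

Percentage change = ((1 + 0.03)^3 − 1) × 100% ≈ 9.3%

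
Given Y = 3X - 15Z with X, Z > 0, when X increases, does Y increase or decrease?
Y increases

Taking the partial derivative:
∂Y/∂X = 3

∂Y/∂X = 3 > 0 (assuming positive values)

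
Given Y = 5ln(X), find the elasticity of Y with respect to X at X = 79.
Elasticity = 1/ln(79) ≈ 0.2289

Elasticity = (dY/dX) · (X/Y)

dY/dX = 5/X
At X = 79: dY/dX = 5/79, Y = 5·ln(79)

Elasticity = (5/79) · (79 / (5·ln(79))) = 1/ln(79) ≈ 0.2289

Interpretation: for a small percentage change in X, the percentage change in Y is approximately 0.23 times as large.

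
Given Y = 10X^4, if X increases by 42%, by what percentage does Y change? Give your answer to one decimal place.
306.6%

For Y = 10X^4:
If X → X(1 + 0.42)
Then Y → Y · (1 + 0.42)^4
     ≈ Y · 4.0659

Percentage change = ((1 + 0.42)^4 − 1) × 100% ≈ 306.6%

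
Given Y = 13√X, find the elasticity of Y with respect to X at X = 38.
Elasticity = 1/2

Elasticity = (dY/dX) · (X/Y)

dY/dX = 13/(2·√X)
At X = 38: dY/dX = 13·√38/76, Y = 13·√38

Elasticity = (13·√38/76) · (38 / (13·√38)) = 1/2

Interpretation: for a small percentage change in X, the percentage change in Y is approximately 0.50 times as large.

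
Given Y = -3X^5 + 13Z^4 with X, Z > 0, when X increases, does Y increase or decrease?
Y decreases

Taking the partial derivative:
∂Y/∂X = -15X^4

∂Y/∂X = -15X^4 < 0 (assuming positive values)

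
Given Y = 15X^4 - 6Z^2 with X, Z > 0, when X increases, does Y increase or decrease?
Y increases

Taking the partial derivative:
∂Y/∂X = 60X^3

∂Y/∂X = 60X^3 > 0 (assuming positive values)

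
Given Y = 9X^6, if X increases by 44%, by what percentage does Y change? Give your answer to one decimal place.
791.6%

For Y = 9X^6:
If X → X(1 + 0.44)
Then Y → Y · (1 + 0.44)^6
     ≈ Y · 8.9161

Percentage change = ((1 + 0.44)^6 − 1) × 100% ≈ 791.6%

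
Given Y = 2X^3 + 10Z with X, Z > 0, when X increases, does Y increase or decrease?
Y increases

Taking the partial derivative:
∂Y/∂X = 6X^2

∂Y/∂X = 6X^2 > 0 (assuming positive values)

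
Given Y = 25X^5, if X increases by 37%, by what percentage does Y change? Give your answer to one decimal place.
382.6%

For Y = 25X^5:
If X → X(1 + 0.37)
Then Y → Y · (1 + 0.37)^5
     ≈ Y · 4.8262

Percentage change = ((1 + 0.37)^5 − 1) × 100% ≈ 382.6%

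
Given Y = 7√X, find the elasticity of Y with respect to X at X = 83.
Elasticity = 1/2

Elasticity = (dY/dX) · (X/Y)

dY/dX = 7/(2·√X)
At X = 83: dY/dX = 7·√83/166, Y = 7·√83

Elasticity = (7·√83/166) · (83 / (7·√83)) = 1/2

Interpretation: for a small percentage change in X, the percentage change in Y is approximately 0.50 times as large.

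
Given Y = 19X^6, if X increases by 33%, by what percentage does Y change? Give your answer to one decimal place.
453.5%

For Y = 19X^6:
If X → X(1 + 0.33)
Then Y → Y · (1 + 0.33)^6
     ≈ Y · 5.5349

Percentage change = ((1 + 0.33)^6 − 1) × 100% ≈ 453.5%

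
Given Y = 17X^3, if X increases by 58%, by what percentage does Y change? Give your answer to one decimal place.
294.4%

For Y = 17X^3:
If X → X(1 + 0.58)
Then Y → Y · (1 + 0.58)^3
     ≈ Y · 3.9443

Percentage change = ((1 + 0.58)^3 − 1) × 100% ≈ 294.4%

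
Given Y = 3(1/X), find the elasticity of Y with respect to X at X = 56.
Elasticity = -1

Elasticity = (dY/dX) · (X/Y)

dY/dX = -3/X²
At X = 56: dY/dX = -3/3136, Y = 3/56

Elasticity = (-3/3136) · (56 / (3/56)) = -1

Interpretation: for a small percentage change in X, the percentage change in Y is approximately -1.00 times as large.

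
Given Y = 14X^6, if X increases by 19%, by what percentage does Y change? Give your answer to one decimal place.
184.0%

For Y = 14X^6:
If X → X(1 + 0.19)
Then Y → Y · (1 + 0.19)^6
     ≈ Y · 2.8398

Percentage change = ((1 + 0.19)^6 − 1) × 100% ≈ 184.0%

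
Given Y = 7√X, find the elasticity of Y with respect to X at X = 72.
Elasticity = 1/2

Elasticity = (dY/dX) · (X/Y)

dY/dX = 7/(2·√X)
At X = 72: dY/dX = 7·√2/24, Y = 42·√2

Elasticity = (7·√2/24) · (72 / (42·√2)) = 1/2

Interpretation: for a small percentage change in X, the percentage change in Y is approximately 0.50 times as large.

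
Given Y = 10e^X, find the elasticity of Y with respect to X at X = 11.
Elasticity = 11

Elasticity = (dY/dX) · (X/Y)

dY/dX = 10·e^X
At X = 11: dY/dX = 10·e^11, Y = 10·e^11

Elasticity = (10·e^11) · (11 / (10·e^11)) = 11

Interpretation: for a small percentage change in X, the percentage change in Y is approximately 11.00 times as large.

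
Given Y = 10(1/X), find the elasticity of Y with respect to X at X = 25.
Elasticity = -1

Elasticity = (dY/dX) · (X/Y)

dY/dX = -10/X²
At X = 25: dY/dX = -2/125, Y = 2/5

Elasticity = (-2/125) · (25 / (2/5)) = -1

Interpretation: for a small percentage change in X, the percentage change in Y is approximately -1.00 times as large.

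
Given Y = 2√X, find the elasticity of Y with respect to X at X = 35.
Elasticity = 1/2

Elasticity = (dY/dX) · (X/Y)

dY/dX = 1/√X
At X = 35: dY/dX = √35/35, Y = 2·√35

Elasticity = (√35/35) · (35 / (2·√35)) = 1/2

Interpretation: for a small percentage change in X, the percentage change in Y is approximately 0.50 times as large.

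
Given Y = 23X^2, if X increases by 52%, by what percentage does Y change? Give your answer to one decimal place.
131.0%

For Y = 23X^2:
If X → X(1 + 0.52)
Then Y → Y · (1 + 0.52)^2
     = Y · 2.3104

Percentage change = ((1 + 0.52)^2 − 1) × 100% ≈ 131.0%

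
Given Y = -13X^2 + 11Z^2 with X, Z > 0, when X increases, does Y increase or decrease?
Y decreases

Taking the partial derivative:
∂Y/∂X = -26X

∂Y/∂X = -26X < 0 (assuming positive values)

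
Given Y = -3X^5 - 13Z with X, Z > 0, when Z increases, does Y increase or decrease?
Y decreases

Taking the partial derivative:
∂Y/∂Z = -13

∂Y/∂Z = -13 < 0 (assuming positive values)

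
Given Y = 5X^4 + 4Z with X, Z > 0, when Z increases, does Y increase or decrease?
Y increases

Taking the partial derivative:
∂Y/∂Z = 4

∂Y/∂Z = 4 > 0 (assuming positive values)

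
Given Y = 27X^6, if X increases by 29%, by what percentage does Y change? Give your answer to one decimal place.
360.8%

For Y = 27X^6:
If X → X(1 + 0.29)
Then Y → Y · (1 + 0.29)^6
     ≈ Y · 4.6083

Percentage change = ((1 + 0.29)^6 − 1) × 100% ≈ 360.8%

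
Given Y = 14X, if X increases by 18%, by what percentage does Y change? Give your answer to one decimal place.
18.0%

For Y = 14X:
If X → X(1 + 0.18)
Then Y → Y · (1 + 0.18)^1
     = Y · 1.1800

Percentage change = ((1 + 0.18)^1 − 1) × 100% = 18.0%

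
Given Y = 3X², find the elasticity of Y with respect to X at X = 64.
Elasticity = 2

Elasticity = (dY/dX) · (X/Y)

dY/dX = 6·X
At X = 64: dY/dX = 384, Y = 12288

Elasticity = 384 · (64 / 12288) = 2

Interpretation: for a small percentage change in X, the percentage change in Y is approximately 2.00 times as large.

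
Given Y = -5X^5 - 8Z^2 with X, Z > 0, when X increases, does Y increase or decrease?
Y decreases

Taking the partial derivative:
∂Y/∂X = -25X^4

∂Y/∂X = -25X^4 < 0 (assuming positive values)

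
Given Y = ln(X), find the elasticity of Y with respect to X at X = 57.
Elasticity = 1/ln(57) ≈ 0.2473

Elasticity = (dY/dX) · (X/Y)

dY/dX = 1/X
At X = 57: dY/dX = 1/57, Y = ln(57)

Elasticity = (1/57) · (57 / (ln(57))) = 1/ln(57) ≈ 0.2473

Interpretation: for a small percentage change in X, the percentage change in Y is approximately 0.25 times as large.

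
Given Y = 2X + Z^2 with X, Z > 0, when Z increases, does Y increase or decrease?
Y increases

Taking the partial derivative:
∂Y/∂Z = 2Z

∂Y/∂Z = 2Z > 0 (assuming positive values)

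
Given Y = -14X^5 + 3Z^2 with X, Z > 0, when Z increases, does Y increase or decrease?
Y increases

Taking the partial derivative:
∂Y/∂Z = 6Z

∂Y/∂Z = 6Z > 0 (assuming positive values)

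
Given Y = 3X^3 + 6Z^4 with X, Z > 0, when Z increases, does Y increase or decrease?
Y increases

Taking the partial derivative:
∂Y/∂Z = 24Z^3

∂Y/∂Z = 24Z^3 > 0 (assuming positive values)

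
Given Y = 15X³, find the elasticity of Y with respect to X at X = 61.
Elasticity = 3

Elasticity = (dY/dX) · (X/Y)

dY/dX = 45·X²
At X = 61: dY/dX = 167445, Y = 3404715

Elasticity = 167445 · (61 / 3404715) = 3

Interpretation: for a small percentage change in X, the percentage change in Y is approximately 3.00 times as large.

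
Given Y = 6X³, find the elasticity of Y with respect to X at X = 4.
Elasticity = 3

Elasticity = (dY/dX) · (X/Y)

dY/dX = 18·X²
At X = 4: dY/dX = 288, Y = 384

Elasticity = 288 · (4 / 384) = 3

Interpretation: for a small percentage change in X, the percentage change in Y is approximately 3.00 times as large.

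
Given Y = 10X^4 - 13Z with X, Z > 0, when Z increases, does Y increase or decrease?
Y decreases

Taking the partial derivative:
∂Y/∂Z = -13

∂Y/∂Z = -13 < 0 (assuming positive values)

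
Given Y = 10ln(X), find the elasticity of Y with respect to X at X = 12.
Elasticity = 1/ln(12) ≈ 0.4024

Elasticity = (dY/dX) · (X/Y)

dY/dX = 10/X
At X = 12: dY/dX = 5/6, Y = 10·ln(12)

Elasticity = (5/6) · (12 / (10·ln(12))) = 1/ln(12) ≈ 0.4024

Interpretation: for a small percentage change in X, the percentage change in Y is approximately 0.40 times as large.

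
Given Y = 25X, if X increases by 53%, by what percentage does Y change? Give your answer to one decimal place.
53.0%

For Y = 25X:
If X → X(1 + 0.53)
Then Y → Y · (1 + 0.53)^1
     = Y · 1.5300

Percentage change = ((1 + 0.53)^1 − 1) × 100% = 53.0%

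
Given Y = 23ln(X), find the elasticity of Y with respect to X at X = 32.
Elasticity = 1/ln(32) ≈ 0.2885

Elasticity = (dY/dX) · (X/Y)

dY/dX = 23/X
At X = 32: dY/dX = 23/32, Y = 23·ln(32)

Elasticity = (23/32) · (32 / (23·ln(32))) = 1/ln(32) ≈ 0.2885

Interpretation: for a small percentage change in X, the percentage change in Y is approximately 0.29 times as large.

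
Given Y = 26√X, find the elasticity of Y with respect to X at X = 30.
Elasticity = 1/2

Elasticity = (dY/dX) · (X/Y)

dY/dX = 13/√X
At X = 30: dY/dX = 13·√30/30, Y = 26·√30

Elasticity = (13·√30/30) · (30 / (26·√30)) = 1/2

Interpretation: for a small percentage change in X, the percentage change in Y is approximately 0.50 times as large.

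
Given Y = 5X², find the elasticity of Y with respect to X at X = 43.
Elasticity = 2

Elasticity = (dY/dX) · (X/Y)

dY/dX = 10·X
At X = 43: dY/dX = 430, Y = 9245

Elasticity = 430 · (43 / 9245) = 2

Interpretation: for a small percentage change in X, the percentage change in Y is approximately 2.00 times as large.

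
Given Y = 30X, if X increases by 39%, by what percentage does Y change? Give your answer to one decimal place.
39.0%

For Y = 30X:
If X → X(1 + 0.39)
Then Y → Y · (1 + 0.39)^1
     = Y · 1.3900

Percentage change = ((1 + 0.39)^1 − 1) × 100% = 39.0%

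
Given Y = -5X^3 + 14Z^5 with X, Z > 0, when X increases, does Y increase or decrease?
Y decreases

Taking the partial derivative:
∂Y/∂X = -15X^2

∂Y/∂X = -15X^2 < 0 (assuming positive values)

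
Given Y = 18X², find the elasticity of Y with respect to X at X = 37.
Elasticity = 2

Elasticity = (dY/dX) · (X/Y)

dY/dX = 36·X
At X = 37: dY/dX = 1332, Y = 24642

Elasticity = 1332 · (37 / 24642) = 2

Interpretation: for a small percentage change in X, the percentage change in Y is approximately 2.00 times as large.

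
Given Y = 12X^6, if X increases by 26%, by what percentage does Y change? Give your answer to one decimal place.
300.2%

For Y = 12X^6:
If X → X(1 + 0.26)
Then Y → Y · (1 + 0.26)^6
     ≈ Y · 4.0015

Percentage change = ((1 + 0.26)^6 − 1) × 100% ≈ 300.2%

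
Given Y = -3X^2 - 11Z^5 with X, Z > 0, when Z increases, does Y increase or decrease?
Y decreases

Taking the partial derivative:
∂Y/∂Z = -55Z^4

∂Y/∂Z = -55Z^4 < 0 (assuming positive values)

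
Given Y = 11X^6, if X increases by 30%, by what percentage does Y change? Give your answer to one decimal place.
382.7%

For Y = 11X^6:
If X → X(1 + 0.3)
Then Y → Y · (1 + 0.3)^6
     ≈ Y · 4.8268

Percentage change = ((1 + 0.3)^6 − 1) × 100% ≈ 382.7%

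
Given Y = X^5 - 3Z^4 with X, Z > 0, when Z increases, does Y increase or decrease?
Y decreases

Taking the partial derivative:
∂Y/∂Z = -12Z^3

∂Y/∂Z = -12Z^3 < 0 (assuming positive values)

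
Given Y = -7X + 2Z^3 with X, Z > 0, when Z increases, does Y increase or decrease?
Y increases

Taking the partial derivative:
∂Y/∂Z = 6Z^2

∂Y/∂Z = 6Z^2 > 0 (assuming positive values)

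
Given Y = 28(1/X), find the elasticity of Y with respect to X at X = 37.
Elasticity = -1

Elasticity = (dY/dX) · (X/Y)

dY/dX = -28/X²
At X = 37: dY/dX = -28/1369, Y = 28/37

Elasticity = (-28/1369) · (37 / (28/37)) = -1

Interpretation: for a small percentage change in X, the percentage change in Y is approximately -1.00 times as large.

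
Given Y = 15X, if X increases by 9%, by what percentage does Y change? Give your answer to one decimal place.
9.0%

For Y = 15X:
If X → X(1 + 0.09)
Then Y → Y · (1 + 0.09)^1
     = Y · 1.0900

Percentage change = ((1 + 0.09)^1 − 1) × 100% = 9.0%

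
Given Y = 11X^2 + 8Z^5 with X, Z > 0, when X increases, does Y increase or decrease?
Y increases

Taking the partial derivative:
∂Y/∂X = 22X

∂Y/∂X = 22X > 0 (assuming positive values)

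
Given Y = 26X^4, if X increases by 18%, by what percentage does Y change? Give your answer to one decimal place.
93.9%

For Y = 26X^4:
If X → X(1 + 0.18)
Then Y → Y · (1 + 0.18)^4
     ≈ Y · 1.9388

Percentage change = ((1 + 0.18)^4 − 1) × 100% ≈ 93.9%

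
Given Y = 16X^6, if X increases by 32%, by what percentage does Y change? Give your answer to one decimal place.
429.0%

For Y = 16X^6:
If X → X(1 + 0.32)
Then Y → Y · (1 + 0.32)^6
     ≈ Y · 5.2899

Percentage change = ((1 + 0.32)^6 − 1) × 100% ≈ 429.0%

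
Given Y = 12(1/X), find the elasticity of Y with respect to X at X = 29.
Elasticity = -1

Elasticity = (dY/dX) · (X/Y)

dY/dX = -12/X²
At X = 29: dY/dX = -12/841, Y = 12/29

Elasticity = (-12/841) · (29 / (12/29)) = -1

Interpretation: for a small percentage change in X, the percentage change in Y is approximately -1.00 times as large.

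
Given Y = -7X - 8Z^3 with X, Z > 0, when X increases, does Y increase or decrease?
Y decreases

Taking the partial derivative:
∂Y/∂X = -7

∂Y/∂X = -7 < 0 (assuming positive values)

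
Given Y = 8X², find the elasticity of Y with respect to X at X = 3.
Elasticity = 2

Elasticity = (dY/dX) · (X/Y)

dY/dX = 16·X
At X = 3: dY/dX = 48, Y = 72

Elasticity = 48 · (3 / 72) = 2

Interpretation: for a small percentage change in X, the percentage change in Y is approximately 2.00 times as large.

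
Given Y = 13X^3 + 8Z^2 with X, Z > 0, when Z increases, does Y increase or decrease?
Y increases

Taking the partial derivative:
∂Y/∂Z = 16Z

∂Y/∂Z = 16Z > 0 (assuming positive values)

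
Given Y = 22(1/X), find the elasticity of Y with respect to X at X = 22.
Elasticity = -1

Elasticity = (dY/dX) · (X/Y)

dY/dX = -22/X²
At X = 22: dY/dX = -1/22, Y = 1

Elasticity = (-1/22) · (22 / 1) = -1

Interpretation: for a small percentage change in X, the percentage change in Y is approximately -1.00 times as large.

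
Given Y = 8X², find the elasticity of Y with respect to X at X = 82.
Elasticity = 2

Elasticity = (dY/dX) · (X/Y)

dY/dX = 16·X
At X = 82: dY/dX = 1312, Y = 53792

Elasticity = 1312 · (82 / 53792) = 2

Interpretation: for a small percentage change in X, the percentage change in Y is approximately 2.00 times as large.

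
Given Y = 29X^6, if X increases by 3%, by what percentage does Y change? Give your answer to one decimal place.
19.4%

For Y = 29X^6:
If X → X(1 + 0.03)
Then Y → Y · (1 + 0.03)^6
     ≈ Y · 1.1941

Percentage change = ((1 + 0.03)^6 − 1) × 100% ≈ 19.4%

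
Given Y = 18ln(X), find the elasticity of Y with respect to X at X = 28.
Elasticity = 1/ln(28) ≈ 0.3001

Elasticity = (dY/dX) · (X/Y)

dY/dX = 18/X
At X = 28: dY/dX = 9/14, Y = 18·ln(28)

Elasticity = (9/14) · (28 / (18·ln(28))) = 1/ln(28) ≈ 0.3001

Interpretation: for a small percentage change in X, the percentage change in Y is approximately 0.30 times as large.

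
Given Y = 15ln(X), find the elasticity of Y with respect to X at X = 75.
Elasticity = 1/ln(75) ≈ 0.2316

Elasticity = (dY/dX) · (X/Y)

dY/dX = 15/X
At X = 75: dY/dX = 1/5, Y = 15·ln(75)

Elasticity = (1/5) · (75 / (15·ln(75))) = 1/ln(75) ≈ 0.2316

Interpretation: for a small percentage change in X, the percentage change in Y is approximately 0.23 times as large.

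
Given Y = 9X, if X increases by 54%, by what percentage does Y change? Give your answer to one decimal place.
54.0%

For Y = 9X:
If X → X(1 + 0.54)
Then Y → Y · (1 + 0.54)^1
     = Y · 1.5400

Percentage change = ((1 + 0.54)^1 − 1) × 100% = 54.0%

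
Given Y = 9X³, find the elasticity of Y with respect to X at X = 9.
Elasticity = 3

Elasticity = (dY/dX) · (X/Y)

dY/dX = 27·X²
At X = 9: dY/dX = 2187, Y = 6561

Elasticity = 2187 · (9 / 6561) = 3

Interpretation: for a small percentage change in X, the percentage change in Y is approximately 3.00 times as large.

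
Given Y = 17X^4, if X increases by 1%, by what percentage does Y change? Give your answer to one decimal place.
4.1%

For Y = 17X^4:
If X → X(1 + 0.01)
Then Y → Y · (1 + 0.01)^4
     ≈ Y · 1.0406

Percentage change = ((1 + 0.01)^4 − 1) × 100% ≈ 4.1%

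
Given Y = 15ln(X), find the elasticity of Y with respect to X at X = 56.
Elasticity = 1/ln(56) ≈ 0.2484

Elasticity = (dY/dX) · (X/Y)

dY/dX = 15/X
At X = 56: dY/dX = 15/56, Y = 15·ln(56)

Elasticity = (15/56) · (56 / (15·ln(56))) = 1/ln(56) ≈ 0.2484

Interpretation: for a small percentage change in X, the percentage change in Y is approximately 0.25 times as large.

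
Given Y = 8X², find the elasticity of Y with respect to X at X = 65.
Elasticity = 2

Elasticity = (dY/dX) · (X/Y)

dY/dX = 16·X
At X = 65: dY/dX = 1040, Y = 33800

Elasticity = 1040 · (65 / 33800) = 2

Interpretation: for a small percentage change in X, the percentage change in Y is approximately 2.00 times as large.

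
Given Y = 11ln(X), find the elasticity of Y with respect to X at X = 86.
Elasticity = 1/ln(86) ≈ 0.2245

Elasticity = (dY/dX) · (X/Y)

dY/dX = 11/X
At X = 86: dY/dX = 11/86, Y = 11·ln(86)

Elasticity = (11/86) · (86 / (11·ln(86))) = 1/ln(86) ≈ 0.2245

Interpretation: for a small percentage change in X, the percentage change in Y is approximately 0.22 times as large.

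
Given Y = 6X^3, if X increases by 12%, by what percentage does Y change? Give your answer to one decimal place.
40.5%

For Y = 6X^3:
If X → X(1 + 0.12)
Then Y → Y · (1 + 0.12)^3
     ≈ Y · 1.4049

Percentage change = ((1 + 0.12)^3 − 1) × 100% ≈ 40.5%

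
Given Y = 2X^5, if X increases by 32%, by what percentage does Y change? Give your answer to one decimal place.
300.7%

For Y = 2X^5:
If X → X(1 + 0.32)
Then Y → Y · (1 + 0.32)^5
     ≈ Y · 4.0075

Percentage change = ((1 + 0.32)^5 − 1) × 100% ≈ 300.7%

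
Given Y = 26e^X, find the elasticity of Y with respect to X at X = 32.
Elasticity = 32

Elasticity = (dY/dX) · (X/Y)

dY/dX = 26·e^X
At X = 32: dY/dX = 26·e^32, Y = 26·e^32

Elasticity = (26·e^32) · (32 / (26·e^32)) = 32

Interpretation: for a small percentage change in X, the percentage change in Y is approximately 32.00 times as large.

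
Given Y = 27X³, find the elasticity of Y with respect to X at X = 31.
Elasticity = 3

Elasticity = (dY/dX) · (X/Y)

dY/dX = 81·X²
At X = 31: dY/dX = 77841, Y = 804357

Elasticity = 77841 · (31 / 804357) = 3

Interpretation: for a small percentage change in X, the percentage change in Y is approximately 3.00 times as large.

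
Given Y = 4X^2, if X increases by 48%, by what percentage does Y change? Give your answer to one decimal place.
119.0%

For Y = 4X^2:
If X → X(1 + 0.48)
Then Y → Y · (1 + 0.48)^2
     = Y · 2.1904

Percentage change = ((1 + 0.48)^2 − 1) × 100% ≈ 119.0%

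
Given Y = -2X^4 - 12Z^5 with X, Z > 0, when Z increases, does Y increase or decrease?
Y decreases

Taking the partial derivative:
∂Y/∂Z = -60Z^4

∂Y/∂Z = -60Z^4 < 0 (assuming positive values)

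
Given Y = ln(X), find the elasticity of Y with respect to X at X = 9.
Elasticity = 1/ln(9) ≈ 0.4551

Elasticity = (dY/dX) · (X/Y)

dY/dX = 1/X
At X = 9: dY/dX = 1/9, Y = ln(9)

Elasticity = (1/9) · (9 / (ln(9))) = 1/ln(9) ≈ 0.4551

Interpretation: for a small percentage change in X, the percentage change in Y is approximately 0.46 times as large.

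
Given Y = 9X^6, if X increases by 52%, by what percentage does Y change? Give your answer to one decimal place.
1133.3%

For Y = 9X^6:
If X → X(1 + 0.52)
Then Y → Y · (1 + 0.52)^6
     ≈ Y · 12.3328

Percentage change = ((1 + 0.52)^6 − 1) × 100% ≈ 1133.3%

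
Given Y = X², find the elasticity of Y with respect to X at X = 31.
Elasticity = 2

Elasticity = (dY/dX) · (X/Y)

dY/dX = 2·X
At X = 31: dY/dX = 62, Y = 961

Elasticity = 62 · (31 / 961) = 2

Interpretation: for a small percentage change in X, the percentage change in Y is approximately 2.00 times as large.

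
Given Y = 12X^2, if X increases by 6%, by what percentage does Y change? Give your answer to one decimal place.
12.4%

For Y = 12X^2:
If X → X(1 + 0.06)
Then Y → Y · (1 + 0.06)^2
     = Y · 1.1236

Percentage change = ((1 + 0.06)^2 − 1) × 100% ≈ 12.4%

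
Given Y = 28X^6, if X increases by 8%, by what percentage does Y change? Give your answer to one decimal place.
58.7%

For Y = 28X^6:
If X → X(1 + 0.08)
Then Y → Y · (1 + 0.08)^6
     ≈ Y · 1.5869

Percentage change = ((1 + 0.08)^6 − 1) × 100% ≈ 58.7%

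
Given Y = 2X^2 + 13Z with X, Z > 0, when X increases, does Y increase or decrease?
Y increases

Taking the partial derivative:
∂Y/∂X = 4X

∂Y/∂X = 4X > 0 (assuming positive values)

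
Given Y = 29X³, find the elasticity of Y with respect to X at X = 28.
Elasticity = 3

Elasticity = (dY/dX) · (X/Y)

dY/dX = 87·X²
At X = 28: dY/dX = 68208, Y = 636608

Elasticity = 68208 · (28 / 636608) = 3

Interpretation: for a small percentage change in X, the percentage change in Y is approximately 3.00 times as large.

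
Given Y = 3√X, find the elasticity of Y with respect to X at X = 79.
Elasticity = 1/2

Elasticity = (dY/dX) · (X/Y)

dY/dX = 3/(2·√X)
At X = 79: dY/dX = 3·√79/158, Y = 3·√79

Elasticity = (3·√79/158) · (79 / (3·√79)) = 1/2

Interpretation: for a small percentage change in X, the percentage change in Y is approximately 0.50 times as large.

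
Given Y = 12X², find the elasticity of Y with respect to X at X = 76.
Elasticity = 2

Elasticity = (dY/dX) · (X/Y)

dY/dX = 24·X
At X = 76: dY/dX = 1824, Y = 69312

Elasticity = 1824 · (76 / 69312) = 2

Interpretation: for a small percentage change in X, the percentage change in Y is approximately 2.00 times as large.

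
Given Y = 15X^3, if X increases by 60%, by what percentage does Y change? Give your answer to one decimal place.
309.6%

For Y = 15X^3:
If X → X(1 + 0.6)
Then Y → Y · (1 + 0.6)^3
     = Y · 4.0960

Percentage change = ((1 + 0.6)^3 − 1) × 100% = 309.6%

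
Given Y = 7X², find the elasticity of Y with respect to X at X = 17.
Elasticity = 2

Elasticity = (dY/dX) · (X/Y)

dY/dX = 14·X
At X = 17: dY/dX = 238, Y = 2023

Elasticity = 238 · (17 / 2023) = 2

Interpretation: for a small percentage change in X, the percentage change in Y is approximately 2.00 times as large.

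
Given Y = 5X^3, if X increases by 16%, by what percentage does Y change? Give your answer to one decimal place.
56.1%

For Y = 5X^3:
If X → X(1 + 0.16)
Then Y → Y · (1 + 0.16)^3
     ≈ Y · 1.5609

Percentage change = ((1 + 0.16)^3 − 1) × 100% ≈ 56.1%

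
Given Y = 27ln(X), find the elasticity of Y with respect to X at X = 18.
Elasticity = 1/ln(18) ≈ 0.3460

Elasticity = (dY/dX) · (X/Y)

dY/dX = 27/X
At X = 18: dY/dX = 3/2, Y = 27·ln(18)

Elasticity = (3/2) · (18 / (27·ln(18))) = 1/ln(18) ≈ 0.3460

Interpretation: for a small percentage change in X, the percentage change in Y is approximately 0.35 times as large.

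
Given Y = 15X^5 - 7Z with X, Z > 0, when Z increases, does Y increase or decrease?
Y decreases

Taking the partial derivative:
∂Y/∂Z = -7

∂Y/∂Z = -7 < 0 (assuming positive values)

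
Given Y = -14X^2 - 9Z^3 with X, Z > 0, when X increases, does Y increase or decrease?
Y decreases

Taking the partial derivative:
∂Y/∂X = -28X

∂Y/∂X = -28X < 0 (assuming positive values)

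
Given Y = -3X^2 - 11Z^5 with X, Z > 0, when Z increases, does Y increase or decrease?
Y decreases

Taking the partial derivative:
∂Y/∂Z = -55Z^4

∂Y/∂Z = -55Z^4 < 0 (assuming positive values)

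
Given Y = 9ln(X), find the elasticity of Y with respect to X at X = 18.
Elasticity = 1/ln(18) ≈ 0.3460

Elasticity = (dY/dX) · (X/Y)

dY/dX = 9/X
At X = 18: dY/dX = 1/2, Y = 9·ln(18)

Elasticity = (1/2) · (18 / (9·ln(18))) = 1/ln(18) ≈ 0.3460

Interpretation: for a small percentage change in X, the percentage change in Y is approximately 0.35 times as large.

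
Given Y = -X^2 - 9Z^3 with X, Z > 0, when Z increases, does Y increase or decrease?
Y decreases

Taking the partial derivative:
∂Y/∂Z = -27Z^2

∂Y/∂Z = -27Z^2 < 0 (assuming positive values)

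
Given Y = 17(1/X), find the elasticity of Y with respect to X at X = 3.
Elasticity = -1

Elasticity = (dY/dX) · (X/Y)

dY/dX = -17/X²
At X = 3: dY/dX = -17/9, Y = 17/3

Elasticity = (-17/9) · (3 / (17/3)) = -1

Interpretation: for a small percentage change in X, the percentage change in Y is approximately -1.00 times as large.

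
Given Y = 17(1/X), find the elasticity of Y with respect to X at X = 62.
Elasticity = -1

Elasticity = (dY/dX) · (X/Y)

dY/dX = -17/X²
At X = 62: dY/dX = -17/3844, Y = 17/62

Elasticity = (-17/3844) · (62 / (17/62)) = -1

Interpretation: for a small percentage change in X, the percentage change in Y is approximately -1.00 times as large.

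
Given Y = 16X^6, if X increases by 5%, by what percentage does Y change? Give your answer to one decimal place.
34.0%

For Y = 16X^6:
If X → X(1 + 0.05)
Then Y → Y · (1 + 0.05)^6
     ≈ Y · 1.3401

Percentage change = ((1 + 0.05)^6 − 1) × 100% ≈ 34.0%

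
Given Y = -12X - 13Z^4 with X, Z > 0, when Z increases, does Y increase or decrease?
Y decreases

Taking the partial derivative:
∂Y/∂Z = -52Z^3

∂Y/∂Z = -52Z^3 < 0 (assuming positive values)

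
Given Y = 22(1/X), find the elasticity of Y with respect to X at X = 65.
Elasticity = -1

Elasticity = (dY/dX) · (X/Y)

dY/dX = -22/X²
At X = 65: dY/dX = -22/4225, Y = 22/65

Elasticity = (-22/4225) · (65 / (22/65)) = -1

Interpretation: for a small percentage change in X, the percentage change in Y is approximately -1.00 times as large.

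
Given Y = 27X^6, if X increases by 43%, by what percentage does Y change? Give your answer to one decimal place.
755.1%

For Y = 27X^6:
If X → X(1 + 0.43)
Then Y → Y · (1 + 0.43)^6
     ≈ Y · 8.5510

Percentage change = ((1 + 0.43)^6 − 1) × 100% ≈ 755.1%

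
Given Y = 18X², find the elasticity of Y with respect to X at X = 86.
Elasticity = 2

Elasticity = (dY/dX) · (X/Y)

dY/dX = 36·X
At X = 86: dY/dX = 3096, Y = 133128

Elasticity = 3096 · (86 / 133128) = 2

Interpretation: for a small percentage change in X, the percentage change in Y is approximately 2.00 times as large.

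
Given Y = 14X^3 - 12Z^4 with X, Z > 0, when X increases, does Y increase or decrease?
Y increases

Taking the partial derivative:
∂Y/∂X = 42X^2

∂Y/∂X = 42X^2 > 0 (assuming positive values)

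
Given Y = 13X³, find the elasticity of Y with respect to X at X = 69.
Elasticity = 3

Elasticity = (dY/dX) · (X/Y)

dY/dX = 39·X²
At X = 69: dY/dX = 185679, Y = 4270617

Elasticity = 185679 · (69 / 4270617) = 3

Interpretation: for a small percentage change in X, the percentage change in Y is approximately 3.00 times as large.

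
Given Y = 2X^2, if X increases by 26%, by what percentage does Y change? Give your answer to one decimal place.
58.8%

For Y = 2X^2:
If X → X(1 + 0.26)
Then Y → Y · (1 + 0.26)^2
     = Y · 1.5876

Percentage change = ((1 + 0.26)^2 − 1) × 100% ≈ 58.8%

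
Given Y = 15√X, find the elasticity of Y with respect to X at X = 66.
Elasticity = 1/2

Elasticity = (dY/dX) · (X/Y)

dY/dX = 15/(2·√X)
At X = 66: dY/dX = 5·√66/44, Y = 15·√66

Elasticity = (5·√66/44) · (66 / (15·√66)) = 1/2

Interpretation: for a small percentage change in X, the percentage change in Y is approximately 0.50 times as large.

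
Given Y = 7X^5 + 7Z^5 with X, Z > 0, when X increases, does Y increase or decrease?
Y increases

Taking the partial derivative:
∂Y/∂X = 35X^4

∂Y/∂X = 35X^4 > 0 (assuming positive values)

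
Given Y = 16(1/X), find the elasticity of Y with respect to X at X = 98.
Elasticity = -1

Elasticity = (dY/dX) · (X/Y)

dY/dX = -16/X²
At X = 98: dY/dX = -4/2401, Y = 8/49

Elasticity = (-4/2401) · (98 / (8/49)) = -1

Interpretation: for a small percentage change in X, the percentage change in Y is approximately -1.00 times as large.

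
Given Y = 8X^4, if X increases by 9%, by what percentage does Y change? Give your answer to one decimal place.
41.2%

For Y = 8X^4:
If X → X(1 + 0.09)
Then Y → Y · (1 + 0.09)^4
     ≈ Y · 1.4116

Percentage change = ((1 + 0.09)^4 − 1) × 100% ≈ 41.2%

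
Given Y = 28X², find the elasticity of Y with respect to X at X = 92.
Elasticity = 2

Elasticity = (dY/dX) · (X/Y)

dY/dX = 56·X
At X = 92: dY/dX = 5152, Y = 236992

Elasticity = 5152 · (92 / 236992) = 2

Interpretation: for a small percentage change in X, the percentage change in Y is approximately 2.00 times as large.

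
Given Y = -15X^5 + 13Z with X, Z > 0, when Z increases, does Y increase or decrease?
Y increases

Taking the partial derivative:
∂Y/∂Z = 13

∂Y/∂Z = 13 > 0 (assuming positive values)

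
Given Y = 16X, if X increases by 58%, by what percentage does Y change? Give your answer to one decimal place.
58.0%

For Y = 16X:
If X → X(1 + 0.58)
Then Y → Y · (1 + 0.58)^1
     = Y · 1.5800

Percentage change = ((1 + 0.58)^1 − 1) × 100% = 58.0%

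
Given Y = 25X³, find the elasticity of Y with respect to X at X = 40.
Elasticity = 3

Elasticity = (dY/dX) · (X/Y)

dY/dX = 75·X²
At X = 40: dY/dX = 120000, Y = 1600000

Elasticity = 120000 · (40 / 1600000) = 3

Interpretation: for a small percentage change in X, the percentage change in Y is approximately 3.00 times as large.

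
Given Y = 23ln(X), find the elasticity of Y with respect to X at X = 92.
Elasticity = 1/ln(92) ≈ 0.2212

Elasticity = (dY/dX) · (X/Y)

dY/dX = 23/X
At X = 92: dY/dX = 1/4, Y = 23·ln(92)

Elasticity = (1/4) · (92 / (23·ln(92))) = 1/ln(92) ≈ 0.2212

Interpretation: for a small percentage change in X, the percentage change in Y is approximately 0.22 times as large.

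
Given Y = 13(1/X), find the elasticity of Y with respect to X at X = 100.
Elasticity = -1

Elasticity = (dY/dX) · (X/Y)

dY/dX = -13/X²
At X = 100: dY/dX = -13/10000, Y = 13/100

Elasticity = (-13/10000) · (100 / (13/100)) = -1

Interpretation: for a small percentage change in X, the percentage change in Y is approximately -1.00 times as large.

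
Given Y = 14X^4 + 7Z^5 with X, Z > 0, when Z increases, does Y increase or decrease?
Y increases

Taking the partial derivative:
∂Y/∂Z = 35Z^4

∂Y/∂Z = 35Z^4 > 0 (assuming positive values)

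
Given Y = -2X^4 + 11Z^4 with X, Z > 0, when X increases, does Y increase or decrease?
Y decreases

Taking the partial derivative:
∂Y/∂X = -8X^3

∂Y/∂X = -8X^3 < 0 (assuming positive values)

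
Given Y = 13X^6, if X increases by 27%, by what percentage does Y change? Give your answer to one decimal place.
319.6%

For Y = 13X^6:
If X → X(1 + 0.27)
Then Y → Y · (1 + 0.27)^6
     ≈ Y · 4.1959

Percentage change = ((1 + 0.27)^6 − 1) × 100% ≈ 319.6%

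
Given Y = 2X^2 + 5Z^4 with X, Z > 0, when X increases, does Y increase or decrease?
Y increases

Taking the partial derivative:
∂Y/∂X = 4X

∂Y/∂X = 4X > 0 (assuming positive values)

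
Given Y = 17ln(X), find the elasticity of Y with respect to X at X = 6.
Elasticity = 1/ln(6) ≈ 0.5581

Elasticity = (dY/dX) · (X/Y)

dY/dX = 17/X
At X = 6: dY/dX = 17/6, Y = 17·ln(6)

Elasticity = (17/6) · (6 / (17·ln(6))) = 1/ln(6) ≈ 0.5581

Interpretation: for a small percentage change in X, the percentage change in Y is approximately 0.56 times as large.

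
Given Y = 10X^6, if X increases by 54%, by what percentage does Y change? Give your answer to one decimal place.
1233.9%

For Y = 10X^6:
If X → X(1 + 0.54)
Then Y → Y · (1 + 0.54)^6
     ≈ Y · 13.3390

Percentage change = ((1 + 0.54)^6 − 1) × 100% ≈ 1233.9%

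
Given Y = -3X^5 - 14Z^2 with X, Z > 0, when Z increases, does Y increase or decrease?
Y decreases

Taking the partial derivative:
∂Y/∂Z = -28Z

∂Y/∂Z = -28Z < 0 (assuming positive values)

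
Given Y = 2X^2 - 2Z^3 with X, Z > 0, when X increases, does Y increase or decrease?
Y increases

Taking the partial derivative:
∂Y/∂X = 4X

∂Y/∂X = 4X > 0 (assuming positive values)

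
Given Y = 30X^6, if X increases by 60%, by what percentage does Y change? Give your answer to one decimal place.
1577.7%

For Y = 30X^6:
If X → X(1 + 0.6)
Then Y → Y · (1 + 0.6)^6
     ≈ Y · 16.7772

Percentage change = ((1 + 0.6)^6 − 1) × 100% ≈ 1577.7%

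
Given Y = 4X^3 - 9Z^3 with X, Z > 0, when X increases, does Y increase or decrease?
Y increases

Taking the partial derivative:
∂Y/∂X = 12X^2

∂Y/∂X = 12X^2 > 0 (assuming positive values)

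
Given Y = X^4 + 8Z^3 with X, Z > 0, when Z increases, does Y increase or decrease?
Y increases

Taking the partial derivative:
∂Y/∂Z = 24Z^2

∂Y/∂Z = 24Z^2 > 0 (assuming positive values)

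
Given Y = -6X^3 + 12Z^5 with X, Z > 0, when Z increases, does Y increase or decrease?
Y increases

Taking the partial derivative:
∂Y/∂Z = 60Z^4

∂Y/∂Z = 60Z^4 > 0 (assuming positive values)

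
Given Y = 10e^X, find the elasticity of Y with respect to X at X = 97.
Elasticity = 97

Elasticity = (dY/dX) · (X/Y)

dY/dX = 10·e^X
At X = 97: dY/dX = 10·e^97, Y = 10·e^97

Elasticity = (10·e^97) · (97 / (10·e^97)) = 97

Interpretation: for a small percentage change in X, the percentage change in Y is approximately 97.00 times as large.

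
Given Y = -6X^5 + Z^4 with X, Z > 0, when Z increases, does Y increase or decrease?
Y increases

Taking the partial derivative:
∂Y/∂Z = 4Z^3

∂Y/∂Z = 4Z^3 > 0 (assuming positive values)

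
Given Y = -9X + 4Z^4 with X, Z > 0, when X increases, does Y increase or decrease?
Y decreases

Taking the partial derivative:
∂Y/∂X = -9

∂Y/∂X = -9 < 0 (assuming positive values)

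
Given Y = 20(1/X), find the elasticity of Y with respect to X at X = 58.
Elasticity = -1

Elasticity = (dY/dX) · (X/Y)

dY/dX = -20/X²
At X = 58: dY/dX = -5/841, Y = 10/29

Elasticity = (-5/841) · (58 / (10/29)) = -1

Interpretation: for a small percentage change in X, the percentage change in Y is approximately -1.00 times as large.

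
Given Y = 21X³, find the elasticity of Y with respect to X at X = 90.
Elasticity = 3

Elasticity = (dY/dX) · (X/Y)

dY/dX = 63·X²
At X = 90: dY/dX = 510300, Y = 15309000

Elasticity = 510300 · (90 / 15309000) = 3

Interpretation: for a small percentage change in X, the percentage change in Y is approximately 3.00 times as large.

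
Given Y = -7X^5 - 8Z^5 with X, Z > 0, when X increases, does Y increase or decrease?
Y decreases

Taking the partial derivative:
∂Y/∂X = -35X^4

∂Y/∂X = -35X^4 < 0 (assuming positive values)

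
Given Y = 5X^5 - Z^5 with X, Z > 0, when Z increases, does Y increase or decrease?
Y decreases

Taking the partial derivative:
∂Y/∂Z = -5Z^4

∂Y/∂Z = -5Z^4 < 0 (assuming positive values)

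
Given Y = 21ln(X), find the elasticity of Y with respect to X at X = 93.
Elasticity = 1/ln(93) ≈ 0.2206

Elasticity = (dY/dX) · (X/Y)

dY/dX = 21/X
At X = 93: dY/dX = 7/31, Y = 21·ln(93)

Elasticity = (7/31) · (93 / (21·ln(93))) = 1/ln(93) ≈ 0.2206

Interpretation: for a small percentage change in X, the percentage change in Y is approximately 0.22 times as large.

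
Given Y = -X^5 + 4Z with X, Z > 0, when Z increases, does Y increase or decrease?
Y increases

Taking the partial derivative:
∂Y/∂Z = 4

∂Y/∂Z = 4 > 0 (assuming positive values)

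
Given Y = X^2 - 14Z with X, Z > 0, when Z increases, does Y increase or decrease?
Y decreases

Taking the partial derivative:
∂Y/∂Z = -14

∂Y/∂Z = -14 < 0 (assuming positive values)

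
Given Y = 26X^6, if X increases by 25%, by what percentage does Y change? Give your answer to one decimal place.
281.5%

For Y = 26X^6:
If X → X(1 + 0.25)
Then Y → Y · (1 + 0.25)^6
     ≈ Y · 3.8147

Percentage change = ((1 + 0.25)^6 − 1) × 100% ≈ 281.5%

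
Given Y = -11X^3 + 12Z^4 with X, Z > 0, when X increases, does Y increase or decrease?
Y decreases

Taking the partial derivative:
∂Y/∂X = -33X^2

∂Y/∂X = -33X^2 < 0 (assuming positive values)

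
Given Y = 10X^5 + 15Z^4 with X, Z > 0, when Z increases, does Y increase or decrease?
Y increases

Taking the partial derivative:
∂Y/∂Z = 60Z^3

∂Y/∂Z = 60Z^3 > 0 (assuming positive values)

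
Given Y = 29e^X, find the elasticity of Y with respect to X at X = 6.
Elasticity = 6

Elasticity = (dY/dX) · (X/Y)

dY/dX = 29·e^X
At X = 6: dY/dX = 29·e^6, Y = 29·e^6

Elasticity = (29·e^6) · (6 / (29·e^6)) = 6

Interpretation: for a small percentage change in X, the percentage change in Y is approximately 6.00 times as large.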